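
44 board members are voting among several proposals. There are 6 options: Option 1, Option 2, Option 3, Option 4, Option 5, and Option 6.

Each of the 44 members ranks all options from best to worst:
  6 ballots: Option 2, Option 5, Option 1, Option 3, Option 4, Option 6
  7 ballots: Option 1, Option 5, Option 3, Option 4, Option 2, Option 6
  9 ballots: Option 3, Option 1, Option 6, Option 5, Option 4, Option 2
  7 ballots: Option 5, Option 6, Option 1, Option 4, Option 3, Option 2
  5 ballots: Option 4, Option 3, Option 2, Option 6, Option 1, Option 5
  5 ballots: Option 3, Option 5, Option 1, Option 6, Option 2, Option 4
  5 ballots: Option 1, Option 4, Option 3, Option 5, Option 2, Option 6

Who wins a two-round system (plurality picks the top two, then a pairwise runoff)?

Option 1

Round 1 first-place votes: Option 1 12, Option 2 6, Option 3 14, Option 4 5, Option 5 7, Option 6 0. Option 3 and Option 1 advance.
Runoff: Option 3 is ranked above Option 1 on 19 ballots, Option 1 above Option 3 on 25.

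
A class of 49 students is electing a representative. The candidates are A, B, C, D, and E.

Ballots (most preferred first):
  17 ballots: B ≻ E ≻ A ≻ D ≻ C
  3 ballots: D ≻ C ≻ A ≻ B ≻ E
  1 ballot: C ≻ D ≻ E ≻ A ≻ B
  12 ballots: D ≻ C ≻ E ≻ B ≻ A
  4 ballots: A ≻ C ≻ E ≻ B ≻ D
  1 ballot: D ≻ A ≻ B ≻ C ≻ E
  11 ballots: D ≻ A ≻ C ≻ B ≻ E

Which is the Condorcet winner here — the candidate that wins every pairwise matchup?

D vs A: 28–21
D vs B: 28–21
D vs C: 44–5
D vs E: 28–21
D beats every other candidate.

D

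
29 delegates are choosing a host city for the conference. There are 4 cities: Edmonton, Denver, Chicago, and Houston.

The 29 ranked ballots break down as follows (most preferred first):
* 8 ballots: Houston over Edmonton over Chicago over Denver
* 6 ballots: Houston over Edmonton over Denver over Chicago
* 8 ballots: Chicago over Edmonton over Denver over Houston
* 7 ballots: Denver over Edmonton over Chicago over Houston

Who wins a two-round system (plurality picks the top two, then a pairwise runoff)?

Round 1 first-place votes: Edmonton 0, Denver 7, Chicago 8, Houston 14. Houston and Chicago advance.
Runoff: Houston is ranked above Chicago on 14 ballots, Chicago above Houston on 15.

Chicago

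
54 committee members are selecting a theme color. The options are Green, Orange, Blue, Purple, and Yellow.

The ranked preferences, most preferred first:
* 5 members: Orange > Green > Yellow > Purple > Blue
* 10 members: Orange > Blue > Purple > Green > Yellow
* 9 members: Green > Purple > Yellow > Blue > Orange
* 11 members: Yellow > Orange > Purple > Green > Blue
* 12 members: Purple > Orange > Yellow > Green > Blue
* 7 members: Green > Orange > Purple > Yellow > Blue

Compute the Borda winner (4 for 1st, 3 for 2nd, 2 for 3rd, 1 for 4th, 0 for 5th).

Orange

Green: 5×3 + 10×1 + 9×4 + 11×1 + 12×1 + 7×4 = 112
Orange: 5×4 + 10×4 + 9×0 + 11×3 + 12×3 + 7×3 = 150
Blue: 5×0 + 10×3 + 9×1 + 11×0 + 12×0 + 7×0 = 39
Purple: 5×1 + 10×2 + 9×3 + 11×2 + 12×4 + 7×2 = 136
Yellow: 5×2 + 10×0 + 9×2 + 11×4 + 12×2 + 7×1 = 103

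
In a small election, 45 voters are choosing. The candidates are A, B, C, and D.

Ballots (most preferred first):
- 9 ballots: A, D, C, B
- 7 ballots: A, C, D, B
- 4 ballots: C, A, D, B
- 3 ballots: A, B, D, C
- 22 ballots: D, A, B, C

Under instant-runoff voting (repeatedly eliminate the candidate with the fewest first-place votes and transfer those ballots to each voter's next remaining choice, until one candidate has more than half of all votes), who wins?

A

Round 1: A 19, B 0, C 4, D 22. B eliminated.
Round 2: A 19, C 4, D 22. C eliminated.
Round 3: A 23, D 22. A has a majority (≥23).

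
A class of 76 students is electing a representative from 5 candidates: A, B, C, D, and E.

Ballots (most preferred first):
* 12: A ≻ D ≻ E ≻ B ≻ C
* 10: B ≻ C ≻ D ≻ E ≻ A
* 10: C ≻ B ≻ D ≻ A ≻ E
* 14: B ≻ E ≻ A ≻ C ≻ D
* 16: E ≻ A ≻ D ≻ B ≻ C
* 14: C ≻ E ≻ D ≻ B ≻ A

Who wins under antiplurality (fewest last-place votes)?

Last-place votes: A 24, B 0, C 28, D 14, E 10.

B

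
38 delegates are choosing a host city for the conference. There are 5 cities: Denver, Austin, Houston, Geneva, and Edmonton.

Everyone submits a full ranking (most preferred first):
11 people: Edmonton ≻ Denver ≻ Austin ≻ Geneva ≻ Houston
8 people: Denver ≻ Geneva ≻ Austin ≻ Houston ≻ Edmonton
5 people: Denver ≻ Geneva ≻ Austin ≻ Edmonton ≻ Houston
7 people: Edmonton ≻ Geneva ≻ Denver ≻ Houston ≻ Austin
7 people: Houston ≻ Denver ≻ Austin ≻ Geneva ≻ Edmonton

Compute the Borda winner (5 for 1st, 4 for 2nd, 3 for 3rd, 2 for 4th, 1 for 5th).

Denver: 11×4 + 8×5 + 5×5 + 7×3 + 7×4 = 158
Austin: 11×3 + 8×3 + 5×3 + 7×1 + 7×3 = 100
Houston: 11×1 + 8×2 + 5×1 + 7×2 + 7×5 = 81
Geneva: 11×2 + 8×4 + 5×4 + 7×4 + 7×2 = 116
Edmonton: 11×5 + 8×1 + 5×2 + 7×5 + 7×1 = 115

Denver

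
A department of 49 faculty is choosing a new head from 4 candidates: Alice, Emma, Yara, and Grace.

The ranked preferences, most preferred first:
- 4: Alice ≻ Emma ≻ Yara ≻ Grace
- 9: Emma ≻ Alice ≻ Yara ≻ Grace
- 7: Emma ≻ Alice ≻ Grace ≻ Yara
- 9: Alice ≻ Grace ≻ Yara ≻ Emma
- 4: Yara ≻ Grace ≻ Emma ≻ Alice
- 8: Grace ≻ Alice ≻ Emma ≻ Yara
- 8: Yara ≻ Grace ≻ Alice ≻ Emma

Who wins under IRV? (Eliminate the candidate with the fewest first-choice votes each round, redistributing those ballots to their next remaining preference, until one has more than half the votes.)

Alice

Round 1: Alice 13, Emma 16, Yara 12, Grace 8. Grace eliminated.
Round 2: Alice 21, Emma 16, Yara 12. Yara eliminated.
Round 3: Alice 29, Emma 20. Alice has a majority (≥25).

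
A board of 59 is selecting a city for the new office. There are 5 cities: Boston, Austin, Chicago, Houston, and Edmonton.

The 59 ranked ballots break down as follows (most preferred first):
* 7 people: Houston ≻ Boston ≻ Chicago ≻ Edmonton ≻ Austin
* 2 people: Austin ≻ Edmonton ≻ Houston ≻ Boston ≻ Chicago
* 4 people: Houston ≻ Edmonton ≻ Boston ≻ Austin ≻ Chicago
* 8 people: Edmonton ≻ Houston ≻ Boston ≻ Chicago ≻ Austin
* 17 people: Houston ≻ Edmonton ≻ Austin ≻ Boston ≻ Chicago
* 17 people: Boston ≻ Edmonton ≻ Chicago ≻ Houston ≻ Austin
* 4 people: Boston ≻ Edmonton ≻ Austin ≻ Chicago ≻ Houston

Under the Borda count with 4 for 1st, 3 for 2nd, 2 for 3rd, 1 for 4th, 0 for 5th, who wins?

Edmonton

Boston: 7×3 + 2×1 + 4×2 + 8×2 + 17×1 + 17×4 + 4×4 = 148
Austin: 7×0 + 2×4 + 4×1 + 8×0 + 17×2 + 17×0 + 4×2 = 54
Chicago: 7×2 + 2×0 + 4×0 + 8×1 + 17×0 + 17×2 + 4×1 = 60
Houston: 7×4 + 2×2 + 4×4 + 8×3 + 17×4 + 17×1 + 4×0 = 157
Edmonton: 7×1 + 2×3 + 4×3 + 8×4 + 17×3 + 17×3 + 4×3 = 171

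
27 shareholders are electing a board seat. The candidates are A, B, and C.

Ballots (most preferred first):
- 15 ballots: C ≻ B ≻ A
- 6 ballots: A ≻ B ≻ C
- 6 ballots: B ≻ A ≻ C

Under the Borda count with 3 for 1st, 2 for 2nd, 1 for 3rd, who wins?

A: 15×1 + 6×3 + 6×2 = 45
B: 15×2 + 6×2 + 6×3 = 60
C: 15×3 + 6×1 + 6×1 = 57

B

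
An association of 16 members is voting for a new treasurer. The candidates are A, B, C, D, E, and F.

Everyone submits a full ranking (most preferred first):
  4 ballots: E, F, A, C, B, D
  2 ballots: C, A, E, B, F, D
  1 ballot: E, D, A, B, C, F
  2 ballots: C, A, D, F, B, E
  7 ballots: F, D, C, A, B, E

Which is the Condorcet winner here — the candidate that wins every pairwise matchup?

F vs A: 11–5
F vs B: 13–3
F vs C: 11–5
F vs D: 13–3
F vs E: 9–7
F beats every other candidate.

F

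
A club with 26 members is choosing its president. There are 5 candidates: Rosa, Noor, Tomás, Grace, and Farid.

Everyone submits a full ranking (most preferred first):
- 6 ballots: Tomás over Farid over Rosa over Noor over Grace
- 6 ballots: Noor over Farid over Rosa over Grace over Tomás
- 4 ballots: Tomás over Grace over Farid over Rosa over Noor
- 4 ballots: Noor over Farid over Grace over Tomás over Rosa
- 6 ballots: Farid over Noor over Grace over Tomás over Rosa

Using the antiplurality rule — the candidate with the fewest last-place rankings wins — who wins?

Last-place votes: Rosa 10, Noor 4, Tomás 6, Grace 6, Farid 0.

Farid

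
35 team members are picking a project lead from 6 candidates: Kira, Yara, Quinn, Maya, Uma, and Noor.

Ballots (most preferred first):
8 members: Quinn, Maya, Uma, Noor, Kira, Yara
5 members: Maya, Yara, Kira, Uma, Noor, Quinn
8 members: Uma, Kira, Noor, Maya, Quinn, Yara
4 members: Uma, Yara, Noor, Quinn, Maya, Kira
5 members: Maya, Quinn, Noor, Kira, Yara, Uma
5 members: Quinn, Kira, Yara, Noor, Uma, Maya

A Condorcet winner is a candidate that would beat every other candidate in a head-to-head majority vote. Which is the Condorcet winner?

Maya

Maya vs Kira: 22–13
Maya vs Yara: 26–9
Maya vs Quinn: 18–17
Maya vs Uma: 18–17
Maya vs Noor: 18–17
Maya beats every other candidate.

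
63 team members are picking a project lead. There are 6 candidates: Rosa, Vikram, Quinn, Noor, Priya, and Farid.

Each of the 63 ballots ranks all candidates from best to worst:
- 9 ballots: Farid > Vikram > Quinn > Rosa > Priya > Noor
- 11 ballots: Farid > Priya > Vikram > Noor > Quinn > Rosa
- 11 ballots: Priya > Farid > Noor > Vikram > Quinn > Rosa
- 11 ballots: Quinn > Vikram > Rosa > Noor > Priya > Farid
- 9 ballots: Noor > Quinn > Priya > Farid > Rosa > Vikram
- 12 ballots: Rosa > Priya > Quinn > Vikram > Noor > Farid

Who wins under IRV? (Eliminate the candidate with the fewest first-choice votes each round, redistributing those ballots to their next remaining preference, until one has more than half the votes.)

Round 1: Rosa 12, Vikram 0, Quinn 11, Noor 9, Priya 11, Farid 20. Vikram eliminated.
Round 2: Rosa 12, Quinn 11, Noor 9, Priya 11, Farid 20. Noor eliminated.
Round 3: Rosa 12, Quinn 20, Priya 11, Farid 20. Priya eliminated.
Round 4: Rosa 12, Quinn 20, Farid 31. Rosa eliminated.
Round 5: Quinn 32, Farid 31. Quinn has a majority (≥32).

Quinn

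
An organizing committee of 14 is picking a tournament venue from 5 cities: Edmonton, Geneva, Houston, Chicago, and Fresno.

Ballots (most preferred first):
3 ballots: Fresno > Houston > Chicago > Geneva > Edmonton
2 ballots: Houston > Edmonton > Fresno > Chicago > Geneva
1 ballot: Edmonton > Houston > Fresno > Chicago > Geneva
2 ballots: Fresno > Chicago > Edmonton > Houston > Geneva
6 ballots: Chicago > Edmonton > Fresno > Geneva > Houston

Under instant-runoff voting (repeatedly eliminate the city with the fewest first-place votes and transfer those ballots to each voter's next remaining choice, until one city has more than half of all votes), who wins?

Fresno

Round 1: Edmonton 1, Geneva 0, Houston 2, Chicago 6, Fresno 5. Geneva eliminated.
Round 2: Edmonton 1, Houston 2, Chicago 6, Fresno 5. Edmonton eliminated.
Round 3: Houston 3, Chicago 6, Fresno 5. Houston eliminated.
Round 4: Chicago 6, Fresno 8. Fresno has a majority (≥8).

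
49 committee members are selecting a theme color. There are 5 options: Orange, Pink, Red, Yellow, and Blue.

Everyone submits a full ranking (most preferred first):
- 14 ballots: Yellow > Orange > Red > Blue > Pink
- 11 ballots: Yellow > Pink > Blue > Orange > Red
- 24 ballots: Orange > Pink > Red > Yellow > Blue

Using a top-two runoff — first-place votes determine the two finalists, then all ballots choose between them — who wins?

Yellow

Round 1 first-place votes: Orange 24, Pink 0, Red 0, Yellow 25, Blue 0. Yellow and Orange advance.
Runoff: Yellow is ranked above Orange on 25 ballots, Orange above Yellow on 24.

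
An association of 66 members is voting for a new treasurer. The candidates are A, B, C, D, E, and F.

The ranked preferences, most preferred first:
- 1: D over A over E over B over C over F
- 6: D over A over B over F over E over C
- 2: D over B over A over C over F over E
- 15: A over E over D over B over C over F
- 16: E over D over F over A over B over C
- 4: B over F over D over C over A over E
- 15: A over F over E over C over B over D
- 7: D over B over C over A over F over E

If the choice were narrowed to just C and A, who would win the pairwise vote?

A

C is ranked above A on 11 ballots; A above C on 55.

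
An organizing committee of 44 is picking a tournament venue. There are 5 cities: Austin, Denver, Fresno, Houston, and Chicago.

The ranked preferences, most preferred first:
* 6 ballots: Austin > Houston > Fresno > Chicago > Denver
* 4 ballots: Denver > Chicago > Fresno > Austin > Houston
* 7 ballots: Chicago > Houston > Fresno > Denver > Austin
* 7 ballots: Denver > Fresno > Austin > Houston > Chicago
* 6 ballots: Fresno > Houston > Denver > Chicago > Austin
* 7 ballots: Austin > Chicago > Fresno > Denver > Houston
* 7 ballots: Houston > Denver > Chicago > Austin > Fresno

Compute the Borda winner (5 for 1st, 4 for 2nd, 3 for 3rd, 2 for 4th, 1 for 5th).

Fresno

Austin: 6×5 + 4×2 + 7×1 + 7×3 + 6×1 + 7×5 + 7×2 = 121
Denver: 6×1 + 4×5 + 7×2 + 7×5 + 6×3 + 7×2 + 7×4 = 135
Fresno: 6×3 + 4×3 + 7×3 + 7×4 + 6×5 + 7×3 + 7×1 = 137
Houston: 6×4 + 4×1 + 7×4 + 7×2 + 6×4 + 7×1 + 7×5 = 136
Chicago: 6×2 + 4×4 + 7×5 + 7×1 + 6×2 + 7×4 + 7×3 = 131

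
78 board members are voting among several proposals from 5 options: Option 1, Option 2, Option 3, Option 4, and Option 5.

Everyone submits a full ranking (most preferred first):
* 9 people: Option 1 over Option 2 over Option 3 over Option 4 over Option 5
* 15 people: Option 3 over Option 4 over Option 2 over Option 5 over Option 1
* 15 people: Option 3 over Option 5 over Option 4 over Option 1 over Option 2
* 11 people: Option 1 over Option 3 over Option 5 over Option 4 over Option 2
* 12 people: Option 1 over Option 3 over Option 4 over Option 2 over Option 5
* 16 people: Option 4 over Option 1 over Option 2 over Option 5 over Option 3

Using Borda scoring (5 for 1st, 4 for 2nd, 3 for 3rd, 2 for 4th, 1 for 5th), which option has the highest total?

Option 1: 9×5 + 15×1 + 15×2 + 11×5 + 12×5 + 16×4 = 269
Option 2: 9×4 + 15×3 + 15×1 + 11×1 + 12×2 + 16×3 = 179
Option 3: 9×3 + 15×5 + 15×5 + 11×4 + 12×4 + 16×1 = 285
Option 4: 9×2 + 15×4 + 15×3 + 11×2 + 12×3 + 16×5 = 261
Option 5: 9×1 + 15×2 + 15×4 + 11×3 + 12×1 + 16×2 = 176

Option 3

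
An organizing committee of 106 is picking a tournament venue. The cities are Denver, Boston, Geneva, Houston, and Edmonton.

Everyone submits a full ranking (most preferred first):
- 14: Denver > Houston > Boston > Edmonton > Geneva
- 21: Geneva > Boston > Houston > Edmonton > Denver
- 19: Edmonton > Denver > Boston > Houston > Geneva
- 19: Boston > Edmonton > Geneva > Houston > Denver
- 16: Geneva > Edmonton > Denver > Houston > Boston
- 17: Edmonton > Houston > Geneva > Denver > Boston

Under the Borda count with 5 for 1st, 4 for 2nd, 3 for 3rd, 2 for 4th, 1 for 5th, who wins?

Denver: 14×5 + 21×1 + 19×4 + 19×1 + 16×3 + 17×2 = 268
Boston: 14×3 + 21×4 + 19×3 + 19×5 + 16×1 + 17×1 = 311
Geneva: 14×1 + 21×5 + 19×1 + 19×3 + 16×5 + 17×3 = 326
Houston: 14×4 + 21×3 + 19×2 + 19×2 + 16×2 + 17×4 = 295
Edmonton: 14×2 + 21×2 + 19×5 + 19×4 + 16×4 + 17×5 = 390

Edmonton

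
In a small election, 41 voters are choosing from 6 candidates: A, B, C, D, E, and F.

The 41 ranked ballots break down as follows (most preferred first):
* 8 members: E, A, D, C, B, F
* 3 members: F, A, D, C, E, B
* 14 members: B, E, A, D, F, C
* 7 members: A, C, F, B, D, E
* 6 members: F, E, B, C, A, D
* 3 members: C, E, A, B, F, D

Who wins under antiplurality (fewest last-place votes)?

A

Last-place votes: A 0, B 3, C 14, D 9, E 7, F 8.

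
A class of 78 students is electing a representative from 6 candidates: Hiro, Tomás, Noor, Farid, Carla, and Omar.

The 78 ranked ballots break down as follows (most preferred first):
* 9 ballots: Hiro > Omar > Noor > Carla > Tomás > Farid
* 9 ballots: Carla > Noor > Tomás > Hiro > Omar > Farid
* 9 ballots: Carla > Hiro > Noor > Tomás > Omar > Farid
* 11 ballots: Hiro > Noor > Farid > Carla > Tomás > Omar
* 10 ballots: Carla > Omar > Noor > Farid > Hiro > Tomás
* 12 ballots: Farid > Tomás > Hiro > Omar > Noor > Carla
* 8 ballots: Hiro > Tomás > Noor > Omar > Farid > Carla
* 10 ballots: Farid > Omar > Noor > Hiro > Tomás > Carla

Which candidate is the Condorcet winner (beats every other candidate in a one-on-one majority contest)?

Hiro vs Tomás: 57–21
Hiro vs Noor: 49–29
Hiro vs Farid: 46–32
Hiro vs Carla: 50–28
Hiro vs Omar: 58–20
Hiro beats every other candidate.

Hiro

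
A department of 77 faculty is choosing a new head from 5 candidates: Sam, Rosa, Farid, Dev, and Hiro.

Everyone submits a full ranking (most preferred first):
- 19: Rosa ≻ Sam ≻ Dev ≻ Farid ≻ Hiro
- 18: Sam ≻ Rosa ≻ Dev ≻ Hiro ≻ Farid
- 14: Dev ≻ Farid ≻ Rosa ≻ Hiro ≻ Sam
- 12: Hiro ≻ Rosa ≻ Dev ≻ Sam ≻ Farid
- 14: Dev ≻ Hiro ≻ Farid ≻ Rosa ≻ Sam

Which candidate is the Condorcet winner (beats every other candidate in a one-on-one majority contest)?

Rosa vs Sam: 59–18
Rosa vs Farid: 49–28
Rosa vs Dev: 49–28
Rosa vs Hiro: 51–26
Rosa beats every other candidate.

Rosa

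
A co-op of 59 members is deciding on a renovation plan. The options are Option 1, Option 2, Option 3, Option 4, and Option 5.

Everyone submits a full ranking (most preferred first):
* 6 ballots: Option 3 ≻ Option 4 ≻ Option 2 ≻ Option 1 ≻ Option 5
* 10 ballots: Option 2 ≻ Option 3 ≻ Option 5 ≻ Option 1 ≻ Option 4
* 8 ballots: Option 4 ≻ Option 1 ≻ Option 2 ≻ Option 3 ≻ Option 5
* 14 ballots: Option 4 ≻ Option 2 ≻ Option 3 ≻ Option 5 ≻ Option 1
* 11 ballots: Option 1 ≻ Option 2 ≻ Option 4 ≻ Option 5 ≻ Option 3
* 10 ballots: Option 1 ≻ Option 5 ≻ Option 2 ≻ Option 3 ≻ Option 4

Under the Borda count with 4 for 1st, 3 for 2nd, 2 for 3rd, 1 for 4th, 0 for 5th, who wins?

Option 1: 6×1 + 10×1 + 8×3 + 14×0 + 11×4 + 10×4 = 124
Option 2: 6×2 + 10×4 + 8×2 + 14×3 + 11×3 + 10×2 = 163
Option 3: 6×4 + 10×3 + 8×1 + 14×2 + 11×0 + 10×1 = 100
Option 4: 6×3 + 10×0 + 8×4 + 14×4 + 11×2 + 10×0 = 128
Option 5: 6×0 + 10×2 + 8×0 + 14×1 + 11×1 + 10×3 = 75

Option 2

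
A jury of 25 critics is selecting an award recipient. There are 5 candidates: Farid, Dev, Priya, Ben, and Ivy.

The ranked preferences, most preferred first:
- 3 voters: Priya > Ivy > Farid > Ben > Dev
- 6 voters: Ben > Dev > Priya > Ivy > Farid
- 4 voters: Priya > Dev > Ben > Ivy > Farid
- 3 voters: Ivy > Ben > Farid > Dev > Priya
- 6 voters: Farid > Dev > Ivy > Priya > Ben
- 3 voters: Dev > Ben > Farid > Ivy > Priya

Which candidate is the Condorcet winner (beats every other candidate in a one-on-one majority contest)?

Dev

Dev vs Farid: 13–12
Dev vs Priya: 18–7
Dev vs Ben: 13–12
Dev vs Ivy: 19–6
Dev beats every other candidate.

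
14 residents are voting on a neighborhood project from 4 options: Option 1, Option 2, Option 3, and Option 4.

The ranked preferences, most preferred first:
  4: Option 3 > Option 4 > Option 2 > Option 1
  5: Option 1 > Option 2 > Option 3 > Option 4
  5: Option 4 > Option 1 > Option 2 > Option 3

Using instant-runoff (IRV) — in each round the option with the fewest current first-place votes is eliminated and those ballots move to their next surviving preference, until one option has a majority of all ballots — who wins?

Option 4

Round 1: Option 1 5, Option 2 0, Option 3 4, Option 4 5. Option 2 eliminated.
Round 2: Option 1 5, Option 3 4, Option 4 5. Option 3 eliminated.
Round 3: Option 1 5, Option 4 9. Option 4 has a majority (≥8).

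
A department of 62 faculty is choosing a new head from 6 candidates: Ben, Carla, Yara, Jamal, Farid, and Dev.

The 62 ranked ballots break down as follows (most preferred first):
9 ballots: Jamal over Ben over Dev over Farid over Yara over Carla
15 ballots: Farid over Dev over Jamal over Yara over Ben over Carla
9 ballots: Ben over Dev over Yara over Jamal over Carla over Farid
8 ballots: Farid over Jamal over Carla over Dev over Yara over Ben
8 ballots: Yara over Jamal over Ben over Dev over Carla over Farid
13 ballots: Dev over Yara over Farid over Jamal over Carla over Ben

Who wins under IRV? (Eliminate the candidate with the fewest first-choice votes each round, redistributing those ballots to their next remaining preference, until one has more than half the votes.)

Dev

Round 1: Ben 9, Carla 0, Yara 8, Jamal 9, Farid 23, Dev 13. Carla eliminated.
Round 2: Ben 9, Yara 8, Jamal 9, Farid 23, Dev 13. Yara eliminated.
Round 3: Ben 9, Jamal 17, Farid 23, Dev 13. Ben eliminated.
Round 4: Jamal 17, Farid 23, Dev 22. Jamal eliminated.
Round 5: Farid 23, Dev 39. Dev has a majority (≥32).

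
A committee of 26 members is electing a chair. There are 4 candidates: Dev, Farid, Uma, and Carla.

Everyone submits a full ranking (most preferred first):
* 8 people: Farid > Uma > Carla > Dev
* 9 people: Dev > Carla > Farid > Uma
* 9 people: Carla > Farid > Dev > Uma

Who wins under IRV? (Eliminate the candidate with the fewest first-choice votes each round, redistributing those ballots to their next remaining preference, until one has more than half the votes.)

Carla

Round 1: Dev 9, Farid 8, Uma 0, Carla 9. Uma eliminated.
Round 2: Dev 9, Farid 8, Carla 9. Farid eliminated.
Round 3: Dev 9, Carla 17. Carla has a majority (≥14).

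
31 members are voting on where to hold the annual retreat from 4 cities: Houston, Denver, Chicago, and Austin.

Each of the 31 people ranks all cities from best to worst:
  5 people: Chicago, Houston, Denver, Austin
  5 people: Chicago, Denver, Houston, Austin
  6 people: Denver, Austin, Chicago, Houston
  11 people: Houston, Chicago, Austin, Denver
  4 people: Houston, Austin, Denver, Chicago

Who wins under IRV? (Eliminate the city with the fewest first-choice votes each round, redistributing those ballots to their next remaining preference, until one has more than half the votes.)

Round 1: Houston 15, Denver 6, Chicago 10, Austin 0. Austin eliminated.
Round 2: Houston 15, Denver 6, Chicago 10. Denver eliminated.
Round 3: Houston 15, Chicago 16. Chicago has a majority (≥16).

Chicago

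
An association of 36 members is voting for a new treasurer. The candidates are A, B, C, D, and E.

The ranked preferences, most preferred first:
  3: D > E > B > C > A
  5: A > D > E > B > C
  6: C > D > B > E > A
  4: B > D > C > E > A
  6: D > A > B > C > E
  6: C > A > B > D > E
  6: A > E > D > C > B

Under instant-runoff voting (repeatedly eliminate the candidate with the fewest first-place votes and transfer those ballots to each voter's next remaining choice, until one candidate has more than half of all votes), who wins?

Round 1: A 11, B 4, C 12, D 9, E 0. E eliminated.
Round 2: A 11, B 4, C 12, D 9. B eliminated.
Round 3: A 11, C 12, D 13. A eliminated.
Round 4: C 12, D 24. D has a majority (≥19).

D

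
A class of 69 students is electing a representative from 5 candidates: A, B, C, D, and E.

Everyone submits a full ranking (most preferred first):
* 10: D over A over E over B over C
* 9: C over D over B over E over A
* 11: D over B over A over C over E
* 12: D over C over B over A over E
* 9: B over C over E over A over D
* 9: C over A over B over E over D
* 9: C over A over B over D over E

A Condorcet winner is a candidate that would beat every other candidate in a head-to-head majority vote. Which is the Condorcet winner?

C vs A: 48–21
C vs B: 39–30
C vs D: 36–33
C vs E: 59–10
C beats every other candidate.

C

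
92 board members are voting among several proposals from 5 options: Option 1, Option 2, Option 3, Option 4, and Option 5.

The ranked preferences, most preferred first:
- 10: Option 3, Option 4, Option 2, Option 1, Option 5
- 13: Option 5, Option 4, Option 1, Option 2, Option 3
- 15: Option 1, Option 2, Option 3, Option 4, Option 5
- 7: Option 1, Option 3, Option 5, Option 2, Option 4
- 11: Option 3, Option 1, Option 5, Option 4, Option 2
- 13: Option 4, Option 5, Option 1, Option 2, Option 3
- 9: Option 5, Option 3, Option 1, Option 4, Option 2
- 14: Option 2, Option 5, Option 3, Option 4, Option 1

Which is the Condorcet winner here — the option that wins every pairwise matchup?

Option 5 vs Option 1: 49–43
Option 5 vs Option 2: 53–39
Option 5 vs Option 3: 49–43
Option 5 vs Option 4: 54–38
Option 5 beats every other option.

Option 5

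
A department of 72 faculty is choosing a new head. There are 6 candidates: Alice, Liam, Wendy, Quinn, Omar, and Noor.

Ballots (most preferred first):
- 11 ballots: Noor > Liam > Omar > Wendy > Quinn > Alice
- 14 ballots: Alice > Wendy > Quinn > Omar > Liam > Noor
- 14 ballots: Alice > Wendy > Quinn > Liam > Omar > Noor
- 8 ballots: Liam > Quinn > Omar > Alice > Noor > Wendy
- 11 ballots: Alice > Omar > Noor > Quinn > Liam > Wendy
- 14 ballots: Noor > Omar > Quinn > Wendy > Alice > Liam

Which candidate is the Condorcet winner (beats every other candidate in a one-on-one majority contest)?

Alice

Alice vs Liam: 53–19
Alice vs Wendy: 47–25
Alice vs Quinn: 39–33
Alice vs Omar: 39–33
Alice vs Noor: 47–25
Alice beats every other candidate.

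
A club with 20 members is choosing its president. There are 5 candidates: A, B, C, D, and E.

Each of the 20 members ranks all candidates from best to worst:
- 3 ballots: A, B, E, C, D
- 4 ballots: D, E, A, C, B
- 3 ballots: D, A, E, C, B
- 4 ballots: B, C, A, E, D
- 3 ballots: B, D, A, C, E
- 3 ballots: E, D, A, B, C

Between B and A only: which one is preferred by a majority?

B is ranked above A on 7 ballots; A above B on 13.

A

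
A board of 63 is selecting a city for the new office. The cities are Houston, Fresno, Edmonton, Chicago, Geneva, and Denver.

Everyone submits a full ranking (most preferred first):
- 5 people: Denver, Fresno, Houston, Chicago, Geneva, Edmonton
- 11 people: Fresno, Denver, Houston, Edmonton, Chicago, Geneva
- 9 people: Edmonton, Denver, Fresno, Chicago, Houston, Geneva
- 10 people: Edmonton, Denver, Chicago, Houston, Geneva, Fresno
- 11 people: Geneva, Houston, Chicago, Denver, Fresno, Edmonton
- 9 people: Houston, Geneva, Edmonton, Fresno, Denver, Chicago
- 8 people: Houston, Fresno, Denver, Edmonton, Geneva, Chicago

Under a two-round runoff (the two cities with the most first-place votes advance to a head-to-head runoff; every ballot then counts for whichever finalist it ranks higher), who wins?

Houston

Round 1 first-place votes: Houston 17, Fresno 11, Edmonton 19, Chicago 0, Geneva 11, Denver 5. Edmonton and Houston advance.
Runoff: Edmonton is ranked above Houston on 19 ballots, Houston above Edmonton on 44.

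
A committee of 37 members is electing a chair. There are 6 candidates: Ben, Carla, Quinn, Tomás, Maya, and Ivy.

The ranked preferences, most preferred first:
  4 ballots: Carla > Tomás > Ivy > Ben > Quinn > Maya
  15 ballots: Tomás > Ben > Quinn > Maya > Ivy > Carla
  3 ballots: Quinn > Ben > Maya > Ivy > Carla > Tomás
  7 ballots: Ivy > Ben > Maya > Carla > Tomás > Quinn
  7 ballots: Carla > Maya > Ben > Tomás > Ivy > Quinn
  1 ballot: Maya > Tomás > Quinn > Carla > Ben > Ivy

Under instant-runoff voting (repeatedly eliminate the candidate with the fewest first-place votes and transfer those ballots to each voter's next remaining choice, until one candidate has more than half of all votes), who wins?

Round 1: Ben 0, Carla 11, Quinn 3, Tomás 15, Maya 1, Ivy 7. Ben eliminated.
Round 2: Carla 11, Quinn 3, Tomás 15, Maya 1, Ivy 7. Maya eliminated.
Round 3: Carla 11, Quinn 3, Tomás 16, Ivy 7. Quinn eliminated.
Round 4: Carla 11, Tomás 16, Ivy 10. Ivy eliminated.
Round 5: Carla 21, Tomás 16. Carla has a majority (≥19).

Carla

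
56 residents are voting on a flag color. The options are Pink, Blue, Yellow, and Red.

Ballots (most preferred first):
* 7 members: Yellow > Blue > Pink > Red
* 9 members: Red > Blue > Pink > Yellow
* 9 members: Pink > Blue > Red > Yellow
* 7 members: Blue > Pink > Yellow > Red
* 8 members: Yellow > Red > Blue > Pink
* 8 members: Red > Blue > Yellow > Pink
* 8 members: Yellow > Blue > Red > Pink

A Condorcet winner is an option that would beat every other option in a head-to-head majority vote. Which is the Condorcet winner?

Blue

Blue vs Pink: 47–9
Blue vs Yellow: 33–23
Blue vs Red: 31–25
Blue beats every other option.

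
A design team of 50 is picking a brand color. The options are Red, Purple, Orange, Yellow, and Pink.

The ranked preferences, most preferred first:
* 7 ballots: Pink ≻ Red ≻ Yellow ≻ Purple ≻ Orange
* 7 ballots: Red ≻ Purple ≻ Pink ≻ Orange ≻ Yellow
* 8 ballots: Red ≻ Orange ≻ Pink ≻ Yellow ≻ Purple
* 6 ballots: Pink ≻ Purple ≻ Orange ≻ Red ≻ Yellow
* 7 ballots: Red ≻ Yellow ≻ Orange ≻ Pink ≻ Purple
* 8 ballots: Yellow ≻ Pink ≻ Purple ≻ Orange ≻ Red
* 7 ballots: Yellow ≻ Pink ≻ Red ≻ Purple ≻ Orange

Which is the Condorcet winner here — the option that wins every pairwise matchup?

Pink vs Red: 28–22
Pink vs Purple: 43–7
Pink vs Orange: 35–15
Pink vs Yellow: 28–22
Pink beats every other option.

Pink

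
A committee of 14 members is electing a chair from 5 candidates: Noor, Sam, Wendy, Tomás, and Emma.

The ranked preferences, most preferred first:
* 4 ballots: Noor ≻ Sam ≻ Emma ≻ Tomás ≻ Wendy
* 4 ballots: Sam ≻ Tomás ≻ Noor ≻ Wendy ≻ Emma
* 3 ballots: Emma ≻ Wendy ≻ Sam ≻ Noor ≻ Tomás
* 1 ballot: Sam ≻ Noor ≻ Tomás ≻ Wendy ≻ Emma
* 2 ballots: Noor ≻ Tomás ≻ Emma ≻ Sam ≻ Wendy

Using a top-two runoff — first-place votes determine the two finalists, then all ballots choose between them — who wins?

Sam

Round 1 first-place votes: Noor 6, Sam 5, Wendy 0, Tomás 0, Emma 3. Noor and Sam advance.
Runoff: Noor is ranked above Sam on 6 ballots, Sam above Noor on 8.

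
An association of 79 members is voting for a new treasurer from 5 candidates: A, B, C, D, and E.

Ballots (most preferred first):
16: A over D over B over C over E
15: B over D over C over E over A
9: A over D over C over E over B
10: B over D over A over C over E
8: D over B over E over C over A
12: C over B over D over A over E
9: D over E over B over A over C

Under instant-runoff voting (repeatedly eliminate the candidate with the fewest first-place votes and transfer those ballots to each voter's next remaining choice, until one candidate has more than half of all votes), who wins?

Round 1: A 25, B 25, C 12, D 17, E 0. E eliminated.
Round 2: A 25, B 25, C 12, D 17. C eliminated.
Round 3: A 25, B 37, D 17. D eliminated.
Round 4: A 25, B 54. B has a majority (≥40).

B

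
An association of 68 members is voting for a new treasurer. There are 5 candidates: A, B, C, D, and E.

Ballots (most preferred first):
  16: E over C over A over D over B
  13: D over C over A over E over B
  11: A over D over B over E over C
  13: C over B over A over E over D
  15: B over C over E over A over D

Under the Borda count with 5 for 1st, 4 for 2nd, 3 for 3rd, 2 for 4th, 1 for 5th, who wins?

A: 16×3 + 13×3 + 11×5 + 13×3 + 15×2 = 211
B: 16×1 + 13×1 + 11×3 + 13×4 + 15×5 = 189
C: 16×4 + 13×4 + 11×1 + 13×5 + 15×4 = 252
D: 16×2 + 13×5 + 11×4 + 13×1 + 15×1 = 169
E: 16×5 + 13×2 + 11×2 + 13×2 + 15×3 = 199

C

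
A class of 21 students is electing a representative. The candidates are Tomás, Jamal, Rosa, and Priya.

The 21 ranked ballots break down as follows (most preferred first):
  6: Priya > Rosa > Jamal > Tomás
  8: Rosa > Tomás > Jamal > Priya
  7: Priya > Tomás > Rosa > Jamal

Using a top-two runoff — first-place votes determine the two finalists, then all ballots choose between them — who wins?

Round 1 first-place votes: Tomás 0, Jamal 0, Rosa 8, Priya 13. Priya and Rosa advance.
Runoff: Priya is ranked above Rosa on 13 ballots, Rosa above Priya on 8.

Priya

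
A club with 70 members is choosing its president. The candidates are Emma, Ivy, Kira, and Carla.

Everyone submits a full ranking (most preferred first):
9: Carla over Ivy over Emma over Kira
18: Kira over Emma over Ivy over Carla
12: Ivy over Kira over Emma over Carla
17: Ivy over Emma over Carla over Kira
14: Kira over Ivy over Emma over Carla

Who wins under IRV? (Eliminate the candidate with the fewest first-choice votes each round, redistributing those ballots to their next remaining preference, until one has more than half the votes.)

Ivy

Round 1: Emma 0, Ivy 29, Kira 32, Carla 9. Emma eliminated.
Round 2: Ivy 29, Kira 32, Carla 9. Carla eliminated.
Round 3: Ivy 38, Kira 32. Ivy has a majority (≥36).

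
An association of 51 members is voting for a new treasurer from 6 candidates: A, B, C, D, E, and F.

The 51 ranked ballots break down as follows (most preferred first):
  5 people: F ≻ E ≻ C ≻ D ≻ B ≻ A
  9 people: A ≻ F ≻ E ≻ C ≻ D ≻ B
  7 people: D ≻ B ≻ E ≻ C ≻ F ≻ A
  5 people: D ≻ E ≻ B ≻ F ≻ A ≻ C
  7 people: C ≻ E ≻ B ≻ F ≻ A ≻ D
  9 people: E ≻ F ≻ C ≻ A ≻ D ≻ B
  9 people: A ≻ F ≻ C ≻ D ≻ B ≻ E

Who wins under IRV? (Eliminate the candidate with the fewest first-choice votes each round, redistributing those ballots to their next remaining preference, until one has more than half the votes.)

E

Round 1: A 18, B 0, C 7, D 12, E 9, F 5. B eliminated.
Round 2: A 18, C 7, D 12, E 9, F 5. F eliminated.
Round 3: A 18, C 7, D 12, E 14. C eliminated.
Round 4: A 18, D 12, E 21. D eliminated.
Round 5: A 18, E 33. E has a majority (≥26).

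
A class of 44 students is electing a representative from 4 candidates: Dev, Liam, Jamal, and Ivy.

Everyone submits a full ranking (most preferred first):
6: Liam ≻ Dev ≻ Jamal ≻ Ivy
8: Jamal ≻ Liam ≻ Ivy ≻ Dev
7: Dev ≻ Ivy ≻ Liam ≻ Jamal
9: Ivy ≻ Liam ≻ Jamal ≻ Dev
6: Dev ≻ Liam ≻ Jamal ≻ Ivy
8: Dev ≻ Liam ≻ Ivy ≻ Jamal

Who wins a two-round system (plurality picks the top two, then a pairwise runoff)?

Dev

Round 1 first-place votes: Dev 21, Liam 6, Jamal 8, Ivy 9. Dev and Ivy advance.
Runoff: Dev is ranked above Ivy on 27 ballots, Ivy above Dev on 17.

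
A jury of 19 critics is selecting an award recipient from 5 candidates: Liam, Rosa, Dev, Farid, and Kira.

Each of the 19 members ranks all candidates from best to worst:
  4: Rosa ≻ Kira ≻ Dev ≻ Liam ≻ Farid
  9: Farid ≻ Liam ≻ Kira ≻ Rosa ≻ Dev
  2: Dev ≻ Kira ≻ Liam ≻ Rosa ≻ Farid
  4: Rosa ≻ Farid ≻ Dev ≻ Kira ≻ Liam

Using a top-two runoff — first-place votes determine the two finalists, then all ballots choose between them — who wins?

Round 1 first-place votes: Liam 0, Rosa 8, Dev 2, Farid 9, Kira 0. Farid and Rosa advance.
Runoff: Farid is ranked above Rosa on 9 ballots, Rosa above Farid on 10.

Rosa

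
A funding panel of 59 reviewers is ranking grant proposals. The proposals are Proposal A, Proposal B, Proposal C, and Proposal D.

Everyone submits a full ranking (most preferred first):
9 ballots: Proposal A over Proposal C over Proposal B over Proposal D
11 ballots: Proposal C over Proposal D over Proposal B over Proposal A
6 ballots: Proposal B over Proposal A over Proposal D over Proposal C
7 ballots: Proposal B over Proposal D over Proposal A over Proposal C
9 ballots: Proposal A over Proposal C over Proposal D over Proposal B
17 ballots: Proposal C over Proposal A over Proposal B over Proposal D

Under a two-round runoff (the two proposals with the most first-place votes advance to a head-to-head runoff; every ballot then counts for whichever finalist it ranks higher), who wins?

Proposal A

Round 1 first-place votes: Proposal A 18, Proposal B 13, Proposal C 28, Proposal D 0. Proposal C and Proposal A advance.
Runoff: Proposal C is ranked above Proposal A on 28 ballots, Proposal A above Proposal C on 31.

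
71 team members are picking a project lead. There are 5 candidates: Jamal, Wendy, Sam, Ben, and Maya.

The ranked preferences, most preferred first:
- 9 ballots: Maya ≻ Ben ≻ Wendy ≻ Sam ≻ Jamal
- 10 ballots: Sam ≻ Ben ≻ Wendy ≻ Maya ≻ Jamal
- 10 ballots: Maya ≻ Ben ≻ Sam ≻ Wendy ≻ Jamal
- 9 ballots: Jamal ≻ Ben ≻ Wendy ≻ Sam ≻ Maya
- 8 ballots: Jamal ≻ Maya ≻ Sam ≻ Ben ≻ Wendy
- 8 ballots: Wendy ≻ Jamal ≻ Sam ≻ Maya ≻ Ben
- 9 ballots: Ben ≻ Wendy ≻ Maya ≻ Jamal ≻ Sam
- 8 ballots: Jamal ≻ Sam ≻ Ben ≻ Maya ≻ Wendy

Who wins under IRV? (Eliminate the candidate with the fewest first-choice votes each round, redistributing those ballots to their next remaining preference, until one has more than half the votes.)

Round 1: Jamal 25, Wendy 8, Sam 10, Ben 9, Maya 19. Wendy eliminated.
Round 2: Jamal 33, Sam 10, Ben 9, Maya 19. Ben eliminated.
Round 3: Jamal 33, Sam 10, Maya 28. Sam eliminated.
Round 4: Jamal 33, Maya 38. Maya has a majority (≥36).

Maya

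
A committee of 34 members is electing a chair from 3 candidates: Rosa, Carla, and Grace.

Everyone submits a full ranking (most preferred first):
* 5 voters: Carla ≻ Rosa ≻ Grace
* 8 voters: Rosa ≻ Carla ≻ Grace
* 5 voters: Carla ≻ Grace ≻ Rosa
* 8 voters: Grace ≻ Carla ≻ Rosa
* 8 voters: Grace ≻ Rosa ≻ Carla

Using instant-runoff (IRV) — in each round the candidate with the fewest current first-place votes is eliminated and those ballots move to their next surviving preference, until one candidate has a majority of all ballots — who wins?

Carla

Round 1: Rosa 8, Carla 10, Grace 16. Rosa eliminated.
Round 2: Carla 18, Grace 16. Carla has a majority (≥18).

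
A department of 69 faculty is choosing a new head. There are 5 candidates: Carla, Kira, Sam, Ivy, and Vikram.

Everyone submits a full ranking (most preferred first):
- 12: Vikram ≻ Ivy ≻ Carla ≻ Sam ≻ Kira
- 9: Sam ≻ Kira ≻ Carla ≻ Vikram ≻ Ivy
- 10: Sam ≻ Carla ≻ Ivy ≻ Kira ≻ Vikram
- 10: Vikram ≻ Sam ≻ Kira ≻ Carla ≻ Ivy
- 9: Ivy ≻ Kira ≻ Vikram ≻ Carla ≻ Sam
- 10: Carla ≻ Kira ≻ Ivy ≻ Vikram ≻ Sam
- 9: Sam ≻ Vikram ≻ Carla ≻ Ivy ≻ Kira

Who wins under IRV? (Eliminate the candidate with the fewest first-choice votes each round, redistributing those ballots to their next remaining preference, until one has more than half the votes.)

Round 1: Carla 10, Kira 0, Sam 28, Ivy 9, Vikram 22. Kira eliminated.
Round 2: Carla 10, Sam 28, Ivy 9, Vikram 22. Ivy eliminated.
Round 3: Carla 10, Sam 28, Vikram 31. Carla eliminated.
Round 4: Sam 28, Vikram 41. Vikram has a majority (≥35).

Vikram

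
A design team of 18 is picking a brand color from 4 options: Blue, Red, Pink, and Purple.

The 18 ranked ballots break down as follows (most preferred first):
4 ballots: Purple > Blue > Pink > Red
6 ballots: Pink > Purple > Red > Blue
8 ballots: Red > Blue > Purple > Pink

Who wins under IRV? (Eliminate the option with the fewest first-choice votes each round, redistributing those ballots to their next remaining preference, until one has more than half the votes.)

Pink

Round 1: Blue 0, Red 8, Pink 6, Purple 4. Blue eliminated.
Round 2: Red 8, Pink 6, Purple 4. Purple eliminated.
Round 3: Red 8, Pink 10. Pink has a majority (≥10).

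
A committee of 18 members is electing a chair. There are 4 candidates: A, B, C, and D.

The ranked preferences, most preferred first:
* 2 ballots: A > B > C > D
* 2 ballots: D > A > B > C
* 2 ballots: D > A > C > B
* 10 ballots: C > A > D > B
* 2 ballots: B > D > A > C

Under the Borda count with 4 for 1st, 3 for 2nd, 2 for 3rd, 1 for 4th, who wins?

A: 2×4 + 2×3 + 2×3 + 10×3 + 2×2 = 54
B: 2×3 + 2×2 + 2×1 + 10×1 + 2×4 = 30
C: 2×2 + 2×1 + 2×2 + 10×4 + 2×1 = 52
D: 2×1 + 2×4 + 2×4 + 10×2 + 2×3 = 44

A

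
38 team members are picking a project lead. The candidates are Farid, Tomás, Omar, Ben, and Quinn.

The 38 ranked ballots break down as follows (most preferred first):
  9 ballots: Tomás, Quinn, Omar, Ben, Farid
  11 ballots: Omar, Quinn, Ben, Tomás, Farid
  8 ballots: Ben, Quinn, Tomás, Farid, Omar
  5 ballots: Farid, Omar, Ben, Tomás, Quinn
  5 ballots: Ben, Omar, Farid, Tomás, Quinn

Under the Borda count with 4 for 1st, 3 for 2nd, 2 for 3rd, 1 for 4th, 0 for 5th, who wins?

Farid: 9×0 + 11×0 + 8×1 + 5×4 + 5×2 = 38
Tomás: 9×4 + 11×1 + 8×2 + 5×1 + 5×1 = 73
Omar: 9×2 + 11×4 + 8×0 + 5×3 + 5×3 = 92
Ben: 9×1 + 11×2 + 8×4 + 5×2 + 5×4 = 93
Quinn: 9×3 + 11×3 + 8×3 + 5×0 + 5×0 = 84

Ben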